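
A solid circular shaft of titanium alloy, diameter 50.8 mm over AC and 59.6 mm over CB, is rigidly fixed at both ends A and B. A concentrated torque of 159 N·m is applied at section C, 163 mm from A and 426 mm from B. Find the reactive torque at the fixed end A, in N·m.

92.2 N·m

Compatibility: T_A·a/J_AC = T_B·b/J_CB with T_A + T_B = T₀.
J_AC = 6.54×10^-7 m⁴, J_CB = 1.24×10^-6 m⁴, so T_A = T₀·(J_AC/a)/((J_AC/a)+(J_CB/b)) = 92.18 N·m, T_B = 66.82 N·m.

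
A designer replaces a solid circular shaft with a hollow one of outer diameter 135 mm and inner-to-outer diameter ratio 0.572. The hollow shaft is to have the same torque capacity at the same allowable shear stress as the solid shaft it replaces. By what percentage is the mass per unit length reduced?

Equal τ_max and T ⇒ the solid shaft needs d_s³ = d_o³(1−k⁴), so d_s = 135·(1−0.572⁴)^(1/3) = 130.0 mm.
Area ratio A_h/A_s = d_o²(1−k²)/d_s² = (1−k²)/(1−k⁴)^(2/3) = 0.7256.
Mass saving = 1 − 0.7256 = 27.4 %.

27.4 %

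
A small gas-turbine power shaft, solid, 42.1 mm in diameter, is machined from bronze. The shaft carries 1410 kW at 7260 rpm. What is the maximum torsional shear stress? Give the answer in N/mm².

ω = 2π·7260/60 = 760.3 rad/s, so T = P/ω = 1410×10³ / 760.3 = 1855 N·m.
J = πd⁴/32 = π(0.0421)⁴/32 = 3.084×10^-7 m⁴.
τ_max = T·r/J = 1855 × 0.0210 / 3.084×10^-7 = 1.266×10^8 Pa.

127 N/mm²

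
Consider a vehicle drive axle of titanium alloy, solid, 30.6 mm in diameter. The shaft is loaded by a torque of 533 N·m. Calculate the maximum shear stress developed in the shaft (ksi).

13.7 ksi

J = πd⁴/32 = π(0.0306)⁴/32 = 8.608×10^-8 m⁴.
τ_max = T·r/J = 533.0 × 0.0153 / 8.608×10^-8 = 9.474×10^7 Pa.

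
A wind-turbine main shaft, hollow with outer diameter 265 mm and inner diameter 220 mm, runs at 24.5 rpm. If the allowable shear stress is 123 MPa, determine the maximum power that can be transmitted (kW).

605 kW

J = π(d_o⁴ − d_i⁴)/32 = π(0.265⁴ − 0.220⁴)/32 = 2.542×10^-4 m⁴.
T_max = τ_allow·J/r = 1.23×10^8 × 2.542×10^-4 / 0.133 = 235900 N·m.
ω = 2π·24.5/60 = 2.566 rad/s, so P_max = T_max·ω = 6.054×10^5 W.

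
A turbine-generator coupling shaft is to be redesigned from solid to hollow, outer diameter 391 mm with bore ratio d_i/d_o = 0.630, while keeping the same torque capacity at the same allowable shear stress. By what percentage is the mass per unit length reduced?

32.4 %

Equal τ_max and T ⇒ the solid shaft needs d_s³ = d_o³(1−k⁴), so d_s = 391·(1−0.630⁴)^(1/3) = 369.3 mm.
Area ratio A_h/A_s = d_o²(1−k²)/d_s² = (1−k²)/(1−k⁴)^(2/3) = 0.6761.
Mass saving = 1 − 0.6761 = 32.4 %.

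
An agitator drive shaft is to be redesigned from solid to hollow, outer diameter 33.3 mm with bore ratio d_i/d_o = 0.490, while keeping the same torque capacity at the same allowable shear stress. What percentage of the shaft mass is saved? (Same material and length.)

Equal τ_max and T ⇒ the solid shaft needs d_s³ = d_o³(1−k⁴), so d_s = 33.3·(1−0.490⁴)^(1/3) = 32.65 mm.
Area ratio A_h/A_s = d_o²(1−k²)/d_s² = (1−k²)/(1−k⁴)^(2/3) = 0.7906.
Mass saving = 1 − 0.7906 = 20.9 %.

20.9 %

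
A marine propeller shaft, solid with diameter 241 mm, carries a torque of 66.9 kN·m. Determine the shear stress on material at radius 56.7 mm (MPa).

J = πd⁴/32 = π(0.241)⁴/32 = 3.312×10^-4 m⁴.
Shear stress varies linearly with radius: τ = T·r/J = 66900 × 0.0567 / 3.312×10^-4 = 1.145×10^7 Pa.

11.5 MPa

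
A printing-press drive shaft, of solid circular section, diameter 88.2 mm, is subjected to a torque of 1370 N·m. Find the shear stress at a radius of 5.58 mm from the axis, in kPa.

J = πd⁴/32 = π(0.0882)⁴/32 = 5.941×10^-6 m⁴.
Shear stress varies linearly with radius: τ = T·r/J = 1370 × 0.00558 / 5.941×10^-6 = 1.287×10^6 Pa.

1290 kPa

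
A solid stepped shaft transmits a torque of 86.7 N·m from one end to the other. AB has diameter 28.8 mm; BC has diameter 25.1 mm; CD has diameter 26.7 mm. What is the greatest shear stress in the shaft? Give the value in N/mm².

27.9 N/mm²

Under the same torque, τ_max = 16T/(πd³) is largest where d is smallest — segment BC (d = 25.1 mm).
τ_max = 16·86.70/(π·(0.0251)³) = 2.792×10^7 Pa.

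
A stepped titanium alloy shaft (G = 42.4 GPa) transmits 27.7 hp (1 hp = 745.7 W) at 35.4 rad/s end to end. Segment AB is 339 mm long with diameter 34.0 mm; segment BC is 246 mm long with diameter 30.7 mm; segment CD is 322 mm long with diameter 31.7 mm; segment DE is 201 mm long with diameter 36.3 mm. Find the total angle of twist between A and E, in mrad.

135 mrad

ω = 35.4 rad/s, so T = P/ω = 27.7×745.7 / 35.40 = 583.5 N·m.
J_AB = π(0.0340)⁴/32 = 1.31×10^-7 m⁴; J_BC = π(0.0307)⁴/32 = 8.72×10^-8 m⁴; J_CD = π(0.0317)⁴/32 = 9.91×10^-8 m⁴; J_DE = π(0.0363)⁴/32 = 1.70×10^-7 m⁴.
θ = (T/G)·Σ L_i/J_i = (583.5/42.4×10⁹)·(0.339/1.31×10^-7 + 0.246/8.72×10^-8 + 0.322/9.91×10^-8 + 0.201/1.70×10^-7) = 0.1353 rad.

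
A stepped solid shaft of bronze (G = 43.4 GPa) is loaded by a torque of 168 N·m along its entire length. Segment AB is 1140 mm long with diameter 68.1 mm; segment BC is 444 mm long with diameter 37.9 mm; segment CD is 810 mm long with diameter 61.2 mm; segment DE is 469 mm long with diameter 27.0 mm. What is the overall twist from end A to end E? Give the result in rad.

0.0476 rad

J_AB = π(0.0681)⁴/32 = 2.11×10^-6 m⁴; J_BC = π(0.0379)⁴/32 = 2.03×10^-7 m⁴; J_CD = π(0.0612)⁴/32 = 1.38×10^-6 m⁴; J_DE = π(0.0270)⁴/32 = 5.22×10^-8 m⁴.
θ = (T/G)·Σ L_i/J_i = (168.0/43.4×10⁹)·(1.14/2.11×10^-6 + 0.444/2.03×10^-7 + 0.810/1.38×10^-6 + 0.469/5.22×10^-8) = 0.04765 rad.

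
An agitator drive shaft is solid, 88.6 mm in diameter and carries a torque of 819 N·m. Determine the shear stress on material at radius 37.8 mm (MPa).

J = πd⁴/32 = π(0.0886)⁴/32 = 6.050×10^-6 m⁴.
Shear stress varies linearly with radius: τ = T·r/J = 819.0 × 0.0378 / 6.050×10^-6 = 5.117×10^6 Pa.

5.12 MPa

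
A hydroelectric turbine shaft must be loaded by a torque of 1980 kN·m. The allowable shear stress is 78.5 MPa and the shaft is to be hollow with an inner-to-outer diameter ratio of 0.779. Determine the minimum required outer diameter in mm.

For a hollow shaft with d_i/d_o = 0.779: τ_max = 16T/(π d_o³ (1−k⁴)), so d_o = [16T/(π τ_allow (1−k⁴))]^(1/3) = [16·1.980e6/(π·7.85×10^7·0.6317)]^(1/3) = 0.5880 m.

588 mm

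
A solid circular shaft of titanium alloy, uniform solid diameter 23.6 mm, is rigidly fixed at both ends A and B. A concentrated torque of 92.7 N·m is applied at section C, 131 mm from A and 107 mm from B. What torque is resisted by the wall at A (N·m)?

41.7 N·m

With uniform GJ and both ends fixed, compatibility θ_AC = θ_CB gives T_A·a = T_B·b, together with T_A + T_B = T₀.
T_A = T₀·b/(a+b) = 92.70·107/238.0 = 41.68 N·m; T_B = 51.02 N·m.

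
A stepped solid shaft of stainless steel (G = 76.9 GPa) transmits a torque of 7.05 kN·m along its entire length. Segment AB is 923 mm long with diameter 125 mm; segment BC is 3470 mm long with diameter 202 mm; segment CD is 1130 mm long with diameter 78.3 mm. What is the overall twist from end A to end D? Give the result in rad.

J_AB = π(0.125)⁴/32 = 2.40×10^-5 m⁴; J_BC = π(0.202)⁴/32 = 1.63×10^-4 m⁴; J_CD = π(0.0783)⁴/32 = 3.69×10^-6 m⁴.
θ = (T/G)·Σ L_i/J_i = (7050/76.9×10⁹)·(0.923/2.40×10^-5 + 3.47/1.63×10^-4 + 1.13/3.69×10^-6) = 0.03355 rad.

0.0335 rad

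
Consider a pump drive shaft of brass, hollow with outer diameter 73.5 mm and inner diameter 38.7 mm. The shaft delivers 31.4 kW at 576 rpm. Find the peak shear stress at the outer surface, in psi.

1050 psi

ω = 2π·576/60 = 60.32 rad/s, so T = P/ω = 31.4×10³ / 60.32 = 520.6 N·m.
J = π(d_o⁴ − d_i⁴)/32 = π(0.0735⁴ − 0.0387⁴)/32 = 2.645×10^-6 m⁴.
τ_max = T·r/J = 520.6 × 0.0367 / 2.645×10^-6 = 7.233×10^6 Pa.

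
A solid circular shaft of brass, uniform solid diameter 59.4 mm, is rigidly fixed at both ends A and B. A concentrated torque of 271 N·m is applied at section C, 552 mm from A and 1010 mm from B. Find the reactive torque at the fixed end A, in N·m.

With uniform GJ and both ends fixed, compatibility θ_AC = θ_CB gives T_A·a = T_B·b, together with T_A + T_B = T₀.
T_A = T₀·b/(a+b) = 271.0·1010/1562 = 175.2 N·m; T_B = 95.77 N·m.

175 N·m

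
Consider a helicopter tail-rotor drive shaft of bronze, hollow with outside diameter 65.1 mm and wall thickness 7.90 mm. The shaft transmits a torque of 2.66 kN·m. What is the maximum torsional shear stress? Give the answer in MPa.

73.2 MPa

J = π(d_o⁴ − d_i⁴)/32 = π(0.0651⁴ − 0.0493⁴)/32 = 1.183×10^-6 m⁴.
τ_max = T·r/J = 2660 × 0.0325 / 1.183×10^-6 = 7.317×10^7 Pa.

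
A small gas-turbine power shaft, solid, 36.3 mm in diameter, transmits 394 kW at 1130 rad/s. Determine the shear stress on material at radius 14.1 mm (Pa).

2.88e7 Pa

ω = 1130 rad/s, so T = P/ω = 394×10³ / 1130 = 348.7 N·m.
J = πd⁴/32 = π(0.0363)⁴/32 = 1.705×10^-7 m⁴.
Shear stress varies linearly with radius: τ = T·r/J = 348.7 × 0.0141 / 1.705×10^-7 = 2.884×10^7 Pa.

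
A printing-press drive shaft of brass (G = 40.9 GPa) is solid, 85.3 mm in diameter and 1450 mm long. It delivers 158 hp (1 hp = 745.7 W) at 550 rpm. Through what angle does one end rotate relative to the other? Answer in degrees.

ω = 2π·550/60 = 57.60 rad/s, so T = P/ω = 158×745.7 / 57.60 = 2046 N·m.
J = πd⁴/32 = π(0.0853)⁴/32 = 5.198×10^-6 m⁴.
θ = T·L/(G·J) = 2046 × 1.45 / (40.9×10⁹ × 5.198×10^-6) = 0.01395 rad.

0.799°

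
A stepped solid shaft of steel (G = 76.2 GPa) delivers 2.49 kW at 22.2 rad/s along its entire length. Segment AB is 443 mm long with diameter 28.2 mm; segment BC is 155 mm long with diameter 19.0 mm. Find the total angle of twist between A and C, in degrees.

1.62°

ω = 22.2 rad/s, so T = P/ω = 2.49×10³ / 22.20 = 112.2 N·m.
J_AB = π(0.0282)⁴/32 = 6.21×10^-8 m⁴; J_BC = π(0.0190)⁴/32 = 1.28×10^-8 m⁴.
θ = (T/G)·Σ L_i/J_i = (112.2/76.2×10⁹)·(0.443/6.21×10^-8 + 0.155/1.28×10^-8) = 0.02834 rad.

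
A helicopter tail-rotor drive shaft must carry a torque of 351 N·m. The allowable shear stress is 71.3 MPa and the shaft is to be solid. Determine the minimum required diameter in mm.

For a solid shaft τ_max = 16T/(πd³), so d = (16T/(π τ_allow))^(1/3) = (16·351.0/(π·7.13×10^7))^(1/3) = 0.02927 m.

29.3 mm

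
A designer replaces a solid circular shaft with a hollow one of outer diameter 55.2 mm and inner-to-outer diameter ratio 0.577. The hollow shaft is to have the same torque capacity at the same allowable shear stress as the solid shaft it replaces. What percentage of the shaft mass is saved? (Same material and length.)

27.9 %

Equal τ_max and T ⇒ the solid shaft needs d_s³ = d_o³(1−k⁴), so d_s = 55.2·(1−0.577⁴)^(1/3) = 53.08 mm.
Area ratio A_h/A_s = d_o²(1−k²)/d_s² = (1−k²)/(1−k⁴)^(2/3) = 0.7214.
Mass saving = 1 − 0.7214 = 27.9 %.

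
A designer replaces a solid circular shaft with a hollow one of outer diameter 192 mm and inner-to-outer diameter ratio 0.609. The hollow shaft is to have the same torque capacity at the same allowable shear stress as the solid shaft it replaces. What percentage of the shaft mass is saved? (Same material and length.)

30.6 %

Equal τ_max and T ⇒ the solid shaft needs d_s³ = d_o³(1−k⁴), so d_s = 192·(1−0.609⁴)^(1/3) = 182.8 mm.
Area ratio A_h/A_s = d_o²(1−k²)/d_s² = (1−k²)/(1−k⁴)^(2/3) = 0.6943.
Mass saving = 1 − 0.6943 = 30.6 %.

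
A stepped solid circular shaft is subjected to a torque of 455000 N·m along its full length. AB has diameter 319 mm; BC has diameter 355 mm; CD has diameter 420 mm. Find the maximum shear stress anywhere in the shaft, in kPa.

Under the same torque, τ_max = 16T/(πd³) is largest where d is smallest — segment AB (d = 319 mm).
τ_max = 16·455000/(π·(0.319)³) = 7.139×10^7 Pa.

71400 kPa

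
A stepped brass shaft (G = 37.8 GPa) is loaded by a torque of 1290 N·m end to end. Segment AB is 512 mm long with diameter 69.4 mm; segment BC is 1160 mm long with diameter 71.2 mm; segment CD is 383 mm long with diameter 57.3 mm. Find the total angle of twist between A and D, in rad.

J_AB = π(0.0694)⁴/32 = 2.28×10^-6 m⁴; J_BC = π(0.0712)⁴/32 = 2.52×10^-6 m⁴; J_CD = π(0.0573)⁴/32 = 1.06×10^-6 m⁴.
θ = (T/G)·Σ L_i/J_i = (1290/37.8×10⁹)·(0.512/2.28×10^-6 + 1.16/2.52×10^-6 + 0.383/1.06×10^-6) = 0.03571 rad.

0.0357 rad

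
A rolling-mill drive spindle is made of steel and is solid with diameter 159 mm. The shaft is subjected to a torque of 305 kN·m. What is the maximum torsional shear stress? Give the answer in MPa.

386 MPa

J = πd⁴/32 = π(0.159)⁴/32 = 6.275×10^-5 m⁴.
τ_max = T·r/J = 305000 × 0.0795 / 6.275×10^-5 = 3.864×10^8 Pa.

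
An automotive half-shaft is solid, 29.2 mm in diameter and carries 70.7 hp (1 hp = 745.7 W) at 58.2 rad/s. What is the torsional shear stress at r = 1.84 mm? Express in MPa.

23.4 MPa

ω = 58.2 rad/s, so T = P/ω = 70.7×745.7 / 58.20 = 905.9 N·m.
J = πd⁴/32 = π(0.0292)⁴/32 = 7.137×10^-8 m⁴.
Shear stress varies linearly with radius: τ = T·r/J = 905.9 × 0.00184 / 7.137×10^-8 = 2.335×10^7 Pa.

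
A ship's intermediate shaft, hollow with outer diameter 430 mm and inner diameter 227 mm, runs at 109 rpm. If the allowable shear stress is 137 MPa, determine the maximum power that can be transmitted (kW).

J = π(d_o⁴ − d_i⁴)/32 = π(0.430⁴ − 0.227⁴)/32 = 3.096×10^-3 m⁴.
T_max = τ_allow·J/r = 1.37×10^8 × 3.096×10^-3 / 0.215 = 1.973e6 N·m.
ω = 2π·109/60 = 11.41 rad/s, so P_max = T_max·ω = 2.252×10^7 W.

22500 kW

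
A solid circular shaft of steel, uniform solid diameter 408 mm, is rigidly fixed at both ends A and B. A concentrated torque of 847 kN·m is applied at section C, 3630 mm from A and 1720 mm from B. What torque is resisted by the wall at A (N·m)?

272000 N·m

With uniform GJ and both ends fixed, compatibility θ_AC = θ_CB gives T_A·a = T_B·b, together with T_A + T_B = T₀.
T_A = T₀·b/(a+b) = 847000·1720/5350 = 272300 N·m; T_B = 574700 N·m.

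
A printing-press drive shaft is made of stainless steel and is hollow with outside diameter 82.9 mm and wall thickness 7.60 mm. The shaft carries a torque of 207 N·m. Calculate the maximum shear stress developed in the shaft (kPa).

J = π(d_o⁴ − d_i⁴)/32 = π(0.0829⁴ − 0.0677⁴)/32 = 2.574×10^-6 m⁴.
τ_max = T·r/J = 207.0 × 0.0415 / 2.574×10^-6 = 3.333×10^6 Pa.

3330 kPa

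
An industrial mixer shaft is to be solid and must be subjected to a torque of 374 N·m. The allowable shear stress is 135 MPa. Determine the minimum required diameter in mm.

24.2 mm

For a solid shaft τ_max = 16T/(πd³), so d = (16T/(π τ_allow))^(1/3) = (16·374.0/(π·1.35×10^8))^(1/3) = 0.02416 m.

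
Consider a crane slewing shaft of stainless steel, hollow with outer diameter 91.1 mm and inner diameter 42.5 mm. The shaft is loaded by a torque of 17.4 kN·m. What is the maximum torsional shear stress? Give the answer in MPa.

J = π(d_o⁴ − d_i⁴)/32 = π(0.0911⁴ − 0.0425⁴)/32 = 6.442×10^-6 m⁴.
τ_max = T·r/J = 17400 × 0.0456 / 6.442×10^-6 = 1.230×10^8 Pa.

123 MPa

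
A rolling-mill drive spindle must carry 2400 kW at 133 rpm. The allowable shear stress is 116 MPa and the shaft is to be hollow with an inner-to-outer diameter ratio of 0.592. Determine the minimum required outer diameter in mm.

ω = 2π·133/60 = 13.93 rad/s, so T = P/ω = 2400×10³ / 13.93 = 172300 N·m.
For a hollow shaft with d_i/d_o = 0.592: τ_max = 16T/(π d_o³ (1−k⁴)), so d_o = [16T/(π τ_allow (1−k⁴))]^(1/3) = [16·172300/(π·1.16×10^8·0.8772)]^(1/3) = 0.2051 m.

205 mm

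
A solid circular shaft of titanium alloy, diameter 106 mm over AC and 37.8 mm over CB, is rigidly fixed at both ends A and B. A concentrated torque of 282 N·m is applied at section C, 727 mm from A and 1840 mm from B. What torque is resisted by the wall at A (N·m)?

280 N·m

Compatibility: T_A·a/J_AC = T_B·b/J_CB with T_A + T_B = T₀.
J_AC = 1.24×10^-5 m⁴, J_CB = 2.00×10^-7 m⁴, so T_A = T₀·(J_AC/a)/((J_AC/a)+(J_CB/b)) = 280.2 N·m, T_B = 1.790 N·m.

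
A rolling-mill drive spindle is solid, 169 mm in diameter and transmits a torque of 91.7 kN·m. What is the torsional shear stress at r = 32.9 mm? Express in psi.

5460 psi

J = πd⁴/32 = π(0.169)⁴/32 = 8.008×10^-5 m⁴.
Shear stress varies linearly with radius: τ = T·r/J = 91700 × 0.0329 / 8.008×10^-5 = 3.767×10^7 Pa.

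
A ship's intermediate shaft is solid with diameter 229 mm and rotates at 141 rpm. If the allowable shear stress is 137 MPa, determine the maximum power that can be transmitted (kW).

J = πd⁴/32 = π(0.229)⁴/32 = 2.700×10^-4 m⁴.
T_max = τ_allow·J/r = 1.37×10^8 × 2.700×10^-4 / 0.115 = 323000 N·m.
ω = 2π·141/60 = 14.77 rad/s, so P_max = T_max·ω = 4.770×10^6 W.

4770 kW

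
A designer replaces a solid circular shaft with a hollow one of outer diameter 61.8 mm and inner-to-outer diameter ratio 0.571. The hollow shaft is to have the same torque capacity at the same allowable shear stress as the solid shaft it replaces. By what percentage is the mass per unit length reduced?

Equal τ_max and T ⇒ the solid shaft needs d_s³ = d_o³(1−k⁴), so d_s = 61.8·(1−0.571⁴)^(1/3) = 59.53 mm.
Area ratio A_h/A_s = d_o²(1−k²)/d_s² = (1−k²)/(1−k⁴)^(2/3) = 0.7264.
Mass saving = 1 − 0.7264 = 27.4 %.

27.4 %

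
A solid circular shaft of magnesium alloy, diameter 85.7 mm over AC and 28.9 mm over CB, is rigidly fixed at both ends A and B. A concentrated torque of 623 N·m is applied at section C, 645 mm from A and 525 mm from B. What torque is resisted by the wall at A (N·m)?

613 N·m

Compatibility: T_A·a/J_AC = T_B·b/J_CB with T_A + T_B = T₀.
J_AC = 5.30×10^-6 m⁴, J_CB = 6.85×10^-8 m⁴, so T_A = T₀·(J_AC/a)/((J_AC/a)+(J_CB/b)) = 613.3 N·m, T_B = 9.743 N·m.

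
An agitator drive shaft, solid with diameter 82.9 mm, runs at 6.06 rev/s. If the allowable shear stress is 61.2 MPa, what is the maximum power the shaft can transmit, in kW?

J = πd⁴/32 = π(0.0829)⁴/32 = 4.637×10^-6 m⁴.
T_max = τ_allow·J/r = 6.12×10^7 × 4.637×10^-6 / 0.0415 = 6846 N·m.
ω = 2π·6.06 = 38.08 rad/s, so P_max = T_max·ω = 2.607×10^5 W.

261 kW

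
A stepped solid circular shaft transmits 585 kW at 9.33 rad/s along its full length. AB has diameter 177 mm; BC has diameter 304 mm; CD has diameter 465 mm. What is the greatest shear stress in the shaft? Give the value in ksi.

ω = 9.33 rad/s, so T = P/ω = 585×10³ / 9.330 = 62700 N·m.
Under the same torque, τ_max = 16T/(πd³) is largest where d is smallest — segment AB (d = 177 mm).
τ_max = 16·62700/(π·(0.177)³) = 5.759×10^7 Pa.

8.35 ksi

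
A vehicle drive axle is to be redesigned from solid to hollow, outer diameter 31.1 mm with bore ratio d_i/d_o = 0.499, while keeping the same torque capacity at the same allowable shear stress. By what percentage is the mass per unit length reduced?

Equal τ_max and T ⇒ the solid shaft needs d_s³ = d_o³(1−k⁴), so d_s = 31.1·(1−0.499⁴)^(1/3) = 30.44 mm.
Area ratio A_h/A_s = d_o²(1−k²)/d_s² = (1−k²)/(1−k⁴)^(2/3) = 0.7837.
Mass saving = 1 − 0.7837 = 21.6 %.

21.6 %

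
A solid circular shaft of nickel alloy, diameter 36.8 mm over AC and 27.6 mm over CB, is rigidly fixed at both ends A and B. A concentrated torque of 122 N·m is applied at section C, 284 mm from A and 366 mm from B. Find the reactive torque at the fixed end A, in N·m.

98.0 N·m

Compatibility: T_A·a/J_AC = T_B·b/J_CB with T_A + T_B = T₀.
J_AC = 1.80×10^-7 m⁴, J_CB = 5.70×10^-8 m⁴, so T_A = T₀·(J_AC/a)/((J_AC/a)+(J_CB/b)) = 97.95 N·m, T_B = 24.05 N·m.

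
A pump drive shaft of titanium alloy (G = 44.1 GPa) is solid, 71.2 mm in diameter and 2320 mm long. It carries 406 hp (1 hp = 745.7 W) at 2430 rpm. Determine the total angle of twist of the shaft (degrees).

1.42°

ω = 2π·2430/60 = 254.5 rad/s, so T = P/ω = 406×745.7 / 254.5 = 1190 N·m.
J = πd⁴/32 = π(0.0712)⁴/32 = 2.523×10^-6 m⁴.
θ = T·L/(G·J) = 1190 × 2.32 / (44.1×10⁹ × 2.523×10^-6) = 0.02481 rad.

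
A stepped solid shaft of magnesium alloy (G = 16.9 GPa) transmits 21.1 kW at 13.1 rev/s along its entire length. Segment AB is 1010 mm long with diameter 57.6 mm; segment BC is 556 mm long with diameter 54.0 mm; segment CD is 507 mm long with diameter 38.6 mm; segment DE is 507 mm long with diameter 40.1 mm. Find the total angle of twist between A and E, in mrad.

ω = 2π·13.1 = 82.31 rad/s, so T = P/ω = 21.1×10³ / 82.31 = 256.3 N·m.
J_AB = π(0.0576)⁴/32 = 1.08×10^-6 m⁴; J_BC = π(0.0540)⁴/32 = 8.35×10^-7 m⁴; J_CD = π(0.0386)⁴/32 = 2.18×10^-7 m⁴; J_DE = π(0.0401)⁴/32 = 2.54×10^-7 m⁴.
θ = (T/G)·Σ L_i/J_i = (256.3/16.9×10⁹)·(1.01/1.08×10^-6 + 0.556/8.35×10^-7 + 0.507/2.18×10^-7 + 0.507/2.54×10^-7) = 0.08986 rad.

89.9 mrad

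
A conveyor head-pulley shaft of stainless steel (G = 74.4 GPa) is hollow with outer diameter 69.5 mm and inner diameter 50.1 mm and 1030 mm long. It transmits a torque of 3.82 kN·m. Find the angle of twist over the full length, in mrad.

31.6 mrad

J = π(d_o⁴ − d_i⁴)/32 = π(0.0695⁴ − 0.0501⁴)/32 = 1.672×10^-6 m⁴.
θ = T·L/(G·J) = 3820 × 1.03 / (74.4×10⁹ × 1.672×10^-6) = 0.03163 rad.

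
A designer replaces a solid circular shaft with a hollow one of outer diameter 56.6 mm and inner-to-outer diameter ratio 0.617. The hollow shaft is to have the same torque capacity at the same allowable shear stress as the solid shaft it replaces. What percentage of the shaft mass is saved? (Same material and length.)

Equal τ_max and T ⇒ the solid shaft needs d_s³ = d_o³(1−k⁴), so d_s = 56.6·(1−0.617⁴)^(1/3) = 53.72 mm.
Area ratio A_h/A_s = d_o²(1−k²)/d_s² = (1−k²)/(1−k⁴)^(2/3) = 0.6874.
Mass saving = 1 − 0.6874 = 31.3 %.

31.3 %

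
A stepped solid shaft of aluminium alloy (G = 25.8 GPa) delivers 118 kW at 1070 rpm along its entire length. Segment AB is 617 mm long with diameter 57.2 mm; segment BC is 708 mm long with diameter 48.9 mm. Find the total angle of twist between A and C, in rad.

0.0754 rad

ω = 2π·1070/60 = 112.1 rad/s, so T = P/ω = 118×10³ / 112.1 = 1053 N·m.
J_AB = π(0.0572)⁴/32 = 1.05×10^-6 m⁴; J_BC = π(0.0489)⁴/32 = 5.61×10^-7 m⁴.
θ = (T/G)·Σ L_i/J_i = (1053/25.8×10⁹)·(0.617/1.05×10^-6 + 0.708/5.61×10^-7) = 0.07544 rad.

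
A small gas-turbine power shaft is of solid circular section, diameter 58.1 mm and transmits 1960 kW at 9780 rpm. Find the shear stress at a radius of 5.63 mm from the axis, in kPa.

9630 kPa

ω = 2π·9780/60 = 1024 rad/s, so T = P/ω = 1960×10³ / 1024 = 1914 N·m.
J = πd⁴/32 = π(0.0581)⁴/32 = 1.119×10^-6 m⁴.
Shear stress varies linearly with radius: τ = T·r/J = 1914 × 0.00563 / 1.119×10^-6 = 9.631×10^6 Pa.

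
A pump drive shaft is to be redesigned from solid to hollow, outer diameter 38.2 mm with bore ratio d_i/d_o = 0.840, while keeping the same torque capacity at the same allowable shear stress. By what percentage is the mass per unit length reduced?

Equal τ_max and T ⇒ the solid shaft needs d_s³ = d_o³(1−k⁴), so d_s = 38.2·(1−0.840⁴)^(1/3) = 30.36 mm.
Area ratio A_h/A_s = d_o²(1−k²)/d_s² = (1−k²)/(1−k⁴)^(2/3) = 0.4660.
Mass saving = 1 − 0.4660 = 53.4 %.

53.4 %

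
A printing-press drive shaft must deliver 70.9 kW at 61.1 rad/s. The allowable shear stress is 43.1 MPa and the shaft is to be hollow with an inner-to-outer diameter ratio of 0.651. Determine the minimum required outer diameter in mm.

ω = 61.1 rad/s, so T = P/ω = 70.9×10³ / 61.10 = 1160 N·m.
For a hollow shaft with d_i/d_o = 0.651: τ_max = 16T/(π d_o³ (1−k⁴)), so d_o = [16T/(π τ_allow (1−k⁴))]^(1/3) = [16·1160/(π·4.31×10^7·0.8204)]^(1/3) = 0.05508 m.

55.1 mm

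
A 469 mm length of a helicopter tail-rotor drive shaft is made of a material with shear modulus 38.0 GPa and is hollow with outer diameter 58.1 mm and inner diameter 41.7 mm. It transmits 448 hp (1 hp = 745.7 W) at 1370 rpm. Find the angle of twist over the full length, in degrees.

2.00°

ω = 2π·1370/60 = 143.5 rad/s, so T = P/ω = 448×745.7 / 143.5 = 2329 N·m.
J = π(d_o⁴ − d_i⁴)/32 = π(0.0581⁴ − 0.0417⁴)/32 = 8.218×10^-7 m⁴.
θ = T·L/(G·J) = 2329 × 0.469 / (38.0×10⁹ × 8.218×10^-7) = 0.03497 rad.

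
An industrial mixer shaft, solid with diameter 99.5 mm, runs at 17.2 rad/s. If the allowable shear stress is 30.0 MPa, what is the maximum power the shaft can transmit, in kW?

J = πd⁴/32 = π(0.0995)⁴/32 = 9.623×10^-6 m⁴.
T_max = τ_allow·J/r = 3.00×10^7 × 9.623×10^-6 / 0.0498 = 5803 N·m.
ω = 17.2 rad/s, so P_max = T_max·ω = 9.980×10^4 W.

99.8 kW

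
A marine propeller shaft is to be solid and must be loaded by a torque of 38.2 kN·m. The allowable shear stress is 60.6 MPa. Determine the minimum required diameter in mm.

148 mm

For a solid shaft τ_max = 16T/(πd³), so d = (16T/(π τ_allow))^(1/3) = (16·38200/(π·6.06×10^7))^(1/3) = 0.1475 m.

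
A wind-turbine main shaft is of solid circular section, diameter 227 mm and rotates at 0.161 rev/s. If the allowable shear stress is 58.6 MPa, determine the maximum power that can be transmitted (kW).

J = πd⁴/32 = π(0.227)⁴/32 = 2.607×10^-4 m⁴.
T_max = τ_allow·J/r = 5.86×10^7 × 2.607×10^-4 / 0.114 = 134600 N·m.
ω = 2π·0.161 = 1.012 rad/s, so P_max = T_max·ω = 1.361×10^5 W.

136 kW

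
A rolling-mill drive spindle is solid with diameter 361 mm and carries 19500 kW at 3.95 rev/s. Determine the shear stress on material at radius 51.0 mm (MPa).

ω = 2π·3.95 = 24.82 rad/s, so T = P/ω = 19500×10³ / 24.82 = 785700 N·m.
J = πd⁴/32 = π(0.361)⁴/32 = 1.667×10^-3 m⁴.
Shear stress varies linearly with radius: τ = T·r/J = 785700 × 0.0510 / 1.667×10^-3 = 2.403×10^7 Pa.

24.0 MPa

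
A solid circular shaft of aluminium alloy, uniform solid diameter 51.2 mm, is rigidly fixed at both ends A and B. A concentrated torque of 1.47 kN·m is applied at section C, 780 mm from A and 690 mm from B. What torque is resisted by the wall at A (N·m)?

690 N·m

With uniform GJ and both ends fixed, compatibility θ_AC = θ_CB gives T_A·a = T_B·b, together with T_A + T_B = T₀.
T_A = T₀·b/(a+b) = 1470·690/1470 = 690.0 N·m; T_B = 780.0 N·m.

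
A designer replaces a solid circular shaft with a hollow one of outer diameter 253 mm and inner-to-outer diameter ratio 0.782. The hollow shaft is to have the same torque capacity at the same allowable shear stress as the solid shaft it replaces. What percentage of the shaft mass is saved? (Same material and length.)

46.9 %

Equal τ_max and T ⇒ the solid shaft needs d_s³ = d_o³(1−k⁴), so d_s = 253·(1−0.782⁴)^(1/3) = 216.4 mm.
Area ratio A_h/A_s = d_o²(1−k²)/d_s² = (1−k²)/(1−k⁴)^(2/3) = 0.5308.
Mass saving = 1 − 0.5308 = 46.9 %.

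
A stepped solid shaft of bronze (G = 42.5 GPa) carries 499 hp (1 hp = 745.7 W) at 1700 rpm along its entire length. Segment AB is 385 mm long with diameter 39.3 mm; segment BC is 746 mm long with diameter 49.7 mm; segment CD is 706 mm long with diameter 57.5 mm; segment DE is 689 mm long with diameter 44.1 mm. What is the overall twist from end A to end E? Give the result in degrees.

15.2°

ω = 2π·1700/60 = 178.0 rad/s, so T = P/ω = 499×745.7 / 178.0 = 2090 N·m.
J_AB = π(0.0393)⁴/32 = 2.34×10^-7 m⁴; J_BC = π(0.0497)⁴/32 = 5.99×10^-7 m⁴; J_CD = π(0.0575)⁴/32 = 1.07×10^-6 m⁴; J_DE = π(0.0441)⁴/32 = 3.71×10^-7 m⁴.
θ = (T/G)·Σ L_i/J_i = (2090/42.5×10⁹)·(0.385/2.34×10^-7 + 0.746/5.99×10^-7 + 0.706/1.07×10^-6 + 0.689/3.71×10^-7) = 0.2657 rad.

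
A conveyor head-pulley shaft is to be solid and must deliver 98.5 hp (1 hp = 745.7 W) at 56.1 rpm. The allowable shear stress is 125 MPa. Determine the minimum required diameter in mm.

ω = 2π·56.1/60 = 5.875 rad/s, so T = P/ω = 98.5×745.7 / 5.875 = 12500 N·m.
For a solid shaft τ_max = 16T/(πd³), so d = (16T/(π τ_allow))^(1/3) = (16·12500/(π·1.25×10^8))^(1/3) = 0.07986 m.

79.9 mm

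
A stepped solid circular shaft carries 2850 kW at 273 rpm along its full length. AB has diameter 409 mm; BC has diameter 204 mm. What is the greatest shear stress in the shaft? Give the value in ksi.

8.67 ksi

ω = 2π·273/60 = 28.59 rad/s, so T = P/ω = 2850×10³ / 28.59 = 99690 N·m.
Under the same torque, τ_max = 16T/(πd³) is largest where d is smallest — segment BC (d = 204 mm).
τ_max = 16·99690/(π·(0.204)³) = 5.980×10^7 Pa.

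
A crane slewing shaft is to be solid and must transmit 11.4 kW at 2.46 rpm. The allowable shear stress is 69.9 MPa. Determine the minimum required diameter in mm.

ω = 2π·2.46/60 = 0.2576 rad/s, so T = P/ω = 11.4×10³ / 0.2576 = 44250 N·m.
For a solid shaft τ_max = 16T/(πd³), so d = (16T/(π τ_allow))^(1/3) = (16·44250/(π·6.99×10^7))^(1/3) = 0.1477 m.

148 mm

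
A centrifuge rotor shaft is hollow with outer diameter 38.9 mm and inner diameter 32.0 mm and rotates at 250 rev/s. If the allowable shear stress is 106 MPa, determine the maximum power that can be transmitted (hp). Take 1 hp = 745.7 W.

J = π(d_o⁴ − d_i⁴)/32 = π(0.0389⁴ − 0.0320⁴)/32 = 1.219×10^-7 m⁴.
T_max = τ_allow·J/r = 1.06×10^8 × 1.219×10^-7 / 0.0194 = 664.1 N·m.
ω = 2π·250 = 1571 rad/s, so P_max = T_max·ω = 1.043×10^6 W.

1400 hp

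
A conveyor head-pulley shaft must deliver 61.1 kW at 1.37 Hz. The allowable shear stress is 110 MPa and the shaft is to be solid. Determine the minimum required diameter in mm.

ω = 2π·1.37 = 8.608 rad/s, so T = P/ω = 61.1×10³ / 8.608 = 7098 N·m.
For a solid shaft τ_max = 16T/(πd³), so d = (16T/(π τ_allow))^(1/3) = (16·7098/(π·1.10×10^8))^(1/3) = 0.06901 m.

69.0 mm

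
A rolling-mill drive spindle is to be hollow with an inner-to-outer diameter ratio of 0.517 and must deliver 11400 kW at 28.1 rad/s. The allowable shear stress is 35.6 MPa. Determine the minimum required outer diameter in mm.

ω = 28.1 rad/s, so T = P/ω = 11400×10³ / 28.10 = 405700 N·m.
For a hollow shaft with d_i/d_o = 0.517: τ_max = 16T/(π d_o³ (1−k⁴)), so d_o = [16T/(π τ_allow (1−k⁴))]^(1/3) = [16·405700/(π·3.56×10^7·0.9286)]^(1/3) = 0.3969 m.

397 mm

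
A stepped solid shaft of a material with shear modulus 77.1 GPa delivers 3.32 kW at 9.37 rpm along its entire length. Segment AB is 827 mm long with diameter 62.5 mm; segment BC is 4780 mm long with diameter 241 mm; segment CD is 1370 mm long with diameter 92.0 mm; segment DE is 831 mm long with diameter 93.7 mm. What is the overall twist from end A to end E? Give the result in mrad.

38.2 mrad

ω = 2π·9.37/60 = 0.9812 rad/s, so T = P/ω = 3.32×10³ / 0.9812 = 3384 N·m.
J_AB = π(0.0625)⁴/32 = 1.50×10^-6 m⁴; J_BC = π(0.241)⁴/32 = 3.31×10^-4 m⁴; J_CD = π(0.0920)⁴/32 = 7.03×10^-6 m⁴; J_DE = π(0.0937)⁴/32 = 7.57×10^-6 m⁴.
θ = (T/G)·Σ L_i/J_i = (3384/77.1×10⁹)·(0.827/1.50×10^-6 + 4.78/3.31×10^-4 + 1.37/7.03×10^-6 + 0.831/7.57×10^-6) = 0.03823 rad.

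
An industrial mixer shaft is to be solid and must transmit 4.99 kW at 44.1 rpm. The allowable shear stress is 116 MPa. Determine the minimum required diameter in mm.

36.2 mm

ω = 2π·44.1/60 = 4.618 rad/s, so T = P/ω = 4.99×10³ / 4.618 = 1081 N·m.
For a solid shaft τ_max = 16T/(πd³), so d = (16T/(π τ_allow))^(1/3) = (16·1081/(π·1.16×10^8))^(1/3) = 0.03620 m.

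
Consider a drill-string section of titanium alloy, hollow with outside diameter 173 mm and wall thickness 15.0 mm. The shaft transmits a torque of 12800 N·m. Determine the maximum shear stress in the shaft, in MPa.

23.6 MPa

J = π(d_o⁴ − d_i⁴)/32 = π(0.173⁴ − 0.143⁴)/32 = 4.689×10^-5 m⁴.
τ_max = T·r/J = 12800 × 0.0865 / 4.689×10^-5 = 2.361×10^7 Pa.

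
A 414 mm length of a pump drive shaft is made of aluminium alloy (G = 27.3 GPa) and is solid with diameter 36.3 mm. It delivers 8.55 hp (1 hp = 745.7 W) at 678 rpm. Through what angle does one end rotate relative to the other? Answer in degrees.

ω = 2π·678/60 = 71.00 rad/s, so T = P/ω = 8.55×745.7 / 71.00 = 89.80 N·m.
J = πd⁴/32 = π(0.0363)⁴/32 = 1.705×10^-7 m⁴.
θ = T·L/(G·J) = 89.80 × 0.414 / (27.3×10⁹ × 1.705×10^-7) = 7.989×10^-3 rad.

0.458°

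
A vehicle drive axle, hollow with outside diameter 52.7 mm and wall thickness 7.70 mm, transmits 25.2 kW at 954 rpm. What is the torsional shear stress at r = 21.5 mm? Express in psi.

1390 psi

ω = 2π·954/60 = 99.90 rad/s, so T = P/ω = 25.2×10³ / 99.90 = 252.2 N·m.
J = π(d_o⁴ − d_i⁴)/32 = π(0.0527⁴ − 0.0373⁴)/32 = 5.672×10^-7 m⁴.
Shear stress varies linearly with radius: τ = T·r/J = 252.2 × 0.0215 / 5.672×10^-7 = 9.561×10^6 Pa.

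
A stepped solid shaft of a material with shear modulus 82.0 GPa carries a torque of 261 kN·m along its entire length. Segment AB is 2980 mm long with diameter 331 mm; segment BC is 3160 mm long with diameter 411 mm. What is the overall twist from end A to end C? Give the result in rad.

0.0116 rad

J_AB = π(0.331)⁴/32 = 1.18×10^-3 m⁴; J_BC = π(0.411)⁴/32 = 2.80×10^-3 m⁴.
θ = (T/G)·Σ L_i/J_i = (261000/82.0×10⁹)·(2.98/1.18×10^-3 + 3.16/2.80×10^-3) = 0.01164 rad.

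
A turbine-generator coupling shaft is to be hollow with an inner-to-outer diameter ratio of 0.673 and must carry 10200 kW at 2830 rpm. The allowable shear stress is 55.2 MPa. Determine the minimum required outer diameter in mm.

159 mm

ω = 2π·2830/60 = 296.4 rad/s, so T = P/ω = 10200×10³ / 296.4 = 34420 N·m.
For a hollow shaft with d_i/d_o = 0.673: τ_max = 16T/(π d_o³ (1−k⁴)), so d_o = [16T/(π τ_allow (1−k⁴))]^(1/3) = [16·34420/(π·5.52×10^7·0.7949)]^(1/3) = 0.1587 m.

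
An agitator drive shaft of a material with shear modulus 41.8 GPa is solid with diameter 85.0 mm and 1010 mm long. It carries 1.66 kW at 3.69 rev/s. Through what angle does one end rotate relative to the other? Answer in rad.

3.38e-4 rad

ω = 2π·3.69 = 23.18 rad/s, so T = P/ω = 1.66×10³ / 23.18 = 71.60 N·m.
J = πd⁴/32 = π(0.0850)⁴/32 = 5.125×10^-6 m⁴.
θ = T·L/(G·J) = 71.60 × 1.01 / (41.8×10⁹ × 5.125×10^-6) = 3.376×10^-4 rad.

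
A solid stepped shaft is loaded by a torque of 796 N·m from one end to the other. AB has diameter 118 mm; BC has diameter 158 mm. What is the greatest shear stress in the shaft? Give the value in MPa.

Under the same torque, τ_max = 16T/(πd³) is largest where d is smallest — segment AB (d = 118 mm).
τ_max = 16·796.0/(π·(0.118)³) = 2.467×10^6 Pa.

2.47 MPa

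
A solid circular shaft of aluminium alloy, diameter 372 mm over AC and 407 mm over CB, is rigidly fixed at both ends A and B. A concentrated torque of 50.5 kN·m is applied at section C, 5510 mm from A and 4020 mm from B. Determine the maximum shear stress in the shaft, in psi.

Compatibility: T_A·a/J_AC = T_B·b/J_CB with T_A + T_B = T₀.
J_AC = 1.88×10^-3 m⁴, J_CB = 2.69×10^-3 m⁴, so T_A = T₀·(J_AC/a)/((J_AC/a)+(J_CB/b)) = 17040 N·m, T_B = 33460 N·m.
τ in each portion: τ_AC = 1.69×10^6 Pa, τ_CB = 2.53×10^6 Pa; maximum is in CB.
τ_max = T_CB·r/J = 33460·0.203/2.69×10^-3 = 2.528×10^6 Pa.

367 psi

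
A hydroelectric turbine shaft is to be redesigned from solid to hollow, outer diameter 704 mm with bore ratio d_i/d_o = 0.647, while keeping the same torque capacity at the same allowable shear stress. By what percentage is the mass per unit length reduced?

33.9 %

Equal τ_max and T ⇒ the solid shaft needs d_s³ = d_o³(1−k⁴), so d_s = 704·(1−0.647⁴)^(1/3) = 660.2 mm.
Area ratio A_h/A_s = d_o²(1−k²)/d_s² = (1−k²)/(1−k⁴)^(2/3) = 0.6611.
Mass saving = 1 − 0.6611 = 33.9 %.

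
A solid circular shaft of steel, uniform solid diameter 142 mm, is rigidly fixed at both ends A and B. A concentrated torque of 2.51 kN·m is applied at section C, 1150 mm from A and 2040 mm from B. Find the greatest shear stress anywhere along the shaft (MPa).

2.86 MPa

With uniform GJ and both ends fixed, compatibility θ_AC = θ_CB gives T_A·a = T_B·b, together with T_A + T_B = T₀.
T_A = T₀·b/(a+b) = 2510·2040/3190 = 1605 N·m; T_B = 904.9 N·m.
τ in each portion: τ_AC = 2.86×10^6 Pa, τ_CB = 1.61×10^6 Pa; maximum is in AC.
τ_max = T_AC·r/J = 1605·0.0710/3.99×10^-5 = 2.855×10^6 Pa.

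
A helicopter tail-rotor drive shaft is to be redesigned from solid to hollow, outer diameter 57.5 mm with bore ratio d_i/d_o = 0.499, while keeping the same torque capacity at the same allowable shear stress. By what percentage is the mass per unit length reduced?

Equal τ_max and T ⇒ the solid shaft needs d_s³ = d_o³(1−k⁴), so d_s = 57.5·(1−0.499⁴)^(1/3) = 56.29 mm.
Area ratio A_h/A_s = d_o²(1−k²)/d_s² = (1−k²)/(1−k⁴)^(2/3) = 0.7837.
Mass saving = 1 − 0.7837 = 21.6 %.

21.6 %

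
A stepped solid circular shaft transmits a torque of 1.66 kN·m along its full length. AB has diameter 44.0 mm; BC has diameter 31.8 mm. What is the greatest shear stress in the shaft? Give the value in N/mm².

Under the same torque, τ_max = 16T/(πd³) is largest where d is smallest — segment BC (d = 31.8 mm).
τ_max = 16·1660/(π·(0.0318)³) = 2.629×10^8 Pa.

263 N/mm²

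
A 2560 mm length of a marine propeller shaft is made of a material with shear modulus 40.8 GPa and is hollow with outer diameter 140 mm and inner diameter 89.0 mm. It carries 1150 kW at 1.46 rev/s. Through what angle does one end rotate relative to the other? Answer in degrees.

ω = 2π·1.46 = 9.173 rad/s, so T = P/ω = 1150×10³ / 9.173 = 125400 N·m.
J = π(d_o⁴ − d_i⁴)/32 = π(0.140⁴ − 0.0890⁴)/32 = 3.156×10^-5 m⁴.
θ = T·L/(G·J) = 125400 × 2.56 / (40.8×10⁹ × 3.156×10^-5) = 0.2493 rad.

14.3°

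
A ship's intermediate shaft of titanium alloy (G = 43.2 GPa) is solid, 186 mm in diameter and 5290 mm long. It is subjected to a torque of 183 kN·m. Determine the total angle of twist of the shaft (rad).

J = πd⁴/32 = π(0.186)⁴/32 = 1.175×10^-4 m⁴.
θ = T·L/(G·J) = 183000 × 5.29 / (43.2×10⁹ × 1.175×10^-4) = 0.1907 rad.

0.191 rad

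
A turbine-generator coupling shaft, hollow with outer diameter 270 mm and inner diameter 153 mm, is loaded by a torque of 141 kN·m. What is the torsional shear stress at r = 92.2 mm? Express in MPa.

27.8 MPa

J = π(d_o⁴ − d_i⁴)/32 = π(0.270⁴ − 0.153⁴)/32 = 4.679×10^-4 m⁴.
Shear stress varies linearly with radius: τ = T·r/J = 141000 × 0.0922 / 4.679×10^-4 = 2.778×10^7 Pa.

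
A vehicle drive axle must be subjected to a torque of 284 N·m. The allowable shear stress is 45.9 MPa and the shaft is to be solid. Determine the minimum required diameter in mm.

For a solid shaft τ_max = 16T/(πd³), so d = (16T/(π τ_allow))^(1/3) = (16·284.0/(π·4.59×10^7))^(1/3) = 0.03159 m.

31.6 mm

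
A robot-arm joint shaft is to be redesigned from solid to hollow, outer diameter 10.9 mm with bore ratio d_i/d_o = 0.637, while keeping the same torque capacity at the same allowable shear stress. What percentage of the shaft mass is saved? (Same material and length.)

33.0 %

Equal τ_max and T ⇒ the solid shaft needs d_s³ = d_o³(1−k⁴), so d_s = 10.9·(1−0.637⁴)^(1/3) = 10.27 mm.
Area ratio A_h/A_s = d_o²(1−k²)/d_s² = (1−k²)/(1−k⁴)^(2/3) = 0.6700.
Mass saving = 1 − 0.6700 = 33.0 %.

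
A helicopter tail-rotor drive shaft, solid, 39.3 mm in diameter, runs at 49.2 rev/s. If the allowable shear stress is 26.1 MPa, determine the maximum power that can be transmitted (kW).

J = πd⁴/32 = π(0.0393)⁴/32 = 2.342×10^-7 m⁴.
T_max = τ_allow·J/r = 2.61×10^7 × 2.342×10^-7 / 0.0196 = 311.1 N·m.
ω = 2π·49.2 = 309.1 rad/s, so P_max = T_max·ω = 9.616×10^4 W.

96.2 kW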